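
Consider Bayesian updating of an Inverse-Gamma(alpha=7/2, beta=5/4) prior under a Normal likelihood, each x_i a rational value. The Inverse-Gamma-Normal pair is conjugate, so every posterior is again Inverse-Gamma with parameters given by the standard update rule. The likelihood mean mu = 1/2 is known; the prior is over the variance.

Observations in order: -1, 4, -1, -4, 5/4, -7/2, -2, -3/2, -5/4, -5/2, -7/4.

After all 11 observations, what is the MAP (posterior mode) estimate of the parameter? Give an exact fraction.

obs 1: x=-1 → posterior Inverse-Gamma(4, 19/8)
obs 2: x=4 → posterior Inverse-Gamma(9/2, 17/2)
obs 3: x=-1 → posterior Inverse-Gamma(5, 77/8)
obs 4: x=-4 → posterior Inverse-Gamma(11/2, 79/4)
obs 5: x=5/4 → posterior Inverse-Gamma(6, 641/32)
obs 6: x=-7/2 → posterior Inverse-Gamma(13/2, 897/32)
obs 7: x=-2 → posterior Inverse-Gamma(7, 997/32)
obs 8: x=-3/2 → posterior Inverse-Gamma(15/2, 1061/32)
obs 9: x=-5/4 → posterior Inverse-Gamma(8, 555/16)
obs 10: x=-5/2 → posterior Inverse-Gamma(17/2, 627/16)
obs 11: x=-7/4 → posterior Inverse-Gamma(9, 1335/32)

267/64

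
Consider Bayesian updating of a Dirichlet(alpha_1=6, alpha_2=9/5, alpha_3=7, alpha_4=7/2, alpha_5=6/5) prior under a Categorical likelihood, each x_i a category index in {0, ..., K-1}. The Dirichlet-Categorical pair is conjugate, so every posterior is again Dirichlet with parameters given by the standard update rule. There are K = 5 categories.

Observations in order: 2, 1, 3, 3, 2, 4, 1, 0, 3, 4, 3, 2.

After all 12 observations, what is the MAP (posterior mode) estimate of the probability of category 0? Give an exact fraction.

obs 1: x=2 → posterior Dirichlet(6, 9/5, 8, 7/2, 6/5)
obs 2: x=1 → posterior Dirichlet(6, 14/5, 8, 7/2, 6/5)
obs 3: x=3 → posterior Dirichlet(6, 14/5, 8, 9/2, 6/5)
obs 4: x=3 → posterior Dirichlet(6, 14/5, 8, 11/2, 6/5)
obs 5: x=2 → posterior Dirichlet(6, 14/5, 9, 11/2, 6/5)
obs 6: x=4 → posterior Dirichlet(6, 14/5, 9, 11/2, 11/5)
obs 7: x=1 → posterior Dirichlet(6, 19/5, 9, 11/2, 11/5)
obs 8: x=0 → posterior Dirichlet(7, 19/5, 9, 11/2, 11/5)
obs 9: x=3 → posterior Dirichlet(7, 19/5, 9, 13/2, 11/5)
obs 10: x=4 → posterior Dirichlet(7, 19/5, 9, 13/2, 16/5)
obs 11: x=3 → posterior Dirichlet(7, 19/5, 9, 15/2, 16/5)
obs 12: x=2 → posterior Dirichlet(7, 19/5, 10, 15/2, 16/5)

12/53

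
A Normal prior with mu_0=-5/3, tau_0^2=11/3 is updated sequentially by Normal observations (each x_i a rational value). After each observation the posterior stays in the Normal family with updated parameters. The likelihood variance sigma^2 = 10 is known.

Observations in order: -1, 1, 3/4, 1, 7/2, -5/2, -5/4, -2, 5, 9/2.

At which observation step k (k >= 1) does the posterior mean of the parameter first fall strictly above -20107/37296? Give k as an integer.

obs 1: x=-1 → posterior Normal(-61/41, 110/41)
obs 2: x=1 → posterior Normal(-25/26, 55/26)
obs 3: x=3/4 → posterior Normal(-167/252, 110/63)
obs 4: x=1 → posterior Normal(-123/296, 55/37)
obs 5: x=7/2 → posterior Normal(31/340, 22/17)
obs 6: x=-5/2 → posterior Normal(-79/384, 55/48)
obs 7: x=-5/4 → posterior Normal(-67/214, 110/107)
obs 8: x=-2 → posterior Normal(-111/236, 55/59)
obs 9: x=5 → posterior Normal(-1/258, 110/129)
obs 10: x=9/2 → posterior Normal(7/20, 11/14)

k = 4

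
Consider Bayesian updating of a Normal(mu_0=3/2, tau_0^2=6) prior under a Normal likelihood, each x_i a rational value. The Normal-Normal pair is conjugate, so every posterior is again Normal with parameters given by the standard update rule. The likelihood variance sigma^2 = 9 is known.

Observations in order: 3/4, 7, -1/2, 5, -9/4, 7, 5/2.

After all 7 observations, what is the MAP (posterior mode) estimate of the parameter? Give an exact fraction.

obs 1: x=3/4 → posterior Normal(6/5, 18/5)
obs 2: x=7 → posterior Normal(20/7, 18/7)
obs 3: x=-1/2 → posterior Normal(19/9, 2)
obs 4: x=5 → posterior Normal(29/11, 18/11)
obs 5: x=-9/4 → posterior Normal(49/26, 18/13)
obs 6: x=7 → posterior Normal(77/30, 6/5)
obs 7: x=5/2 → posterior Normal(87/34, 18/17)

87/34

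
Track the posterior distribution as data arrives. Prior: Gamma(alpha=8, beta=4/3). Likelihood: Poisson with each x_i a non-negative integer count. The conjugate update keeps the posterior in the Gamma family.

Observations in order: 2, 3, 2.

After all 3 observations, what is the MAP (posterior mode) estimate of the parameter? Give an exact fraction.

obs 1: x=2 → posterior Gamma(10, 7/3)
obs 2: x=3 → posterior Gamma(13, 10/3)
obs 3: x=2 → posterior Gamma(15, 13/3)

42/13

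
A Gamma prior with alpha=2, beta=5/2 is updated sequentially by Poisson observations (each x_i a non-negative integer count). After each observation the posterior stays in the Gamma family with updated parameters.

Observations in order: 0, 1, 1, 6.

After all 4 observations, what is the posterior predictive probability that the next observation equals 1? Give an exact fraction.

obs 1: x=0 → posterior Gamma(2, 7/2)
obs 2: x=1 → posterior Gamma(3, 9/2)
obs 3: x=1 → posterior Gamma(4, 11/2)
obs 4: x=6 → posterior Gamma(10, 13/2)

551433967396/1729951171875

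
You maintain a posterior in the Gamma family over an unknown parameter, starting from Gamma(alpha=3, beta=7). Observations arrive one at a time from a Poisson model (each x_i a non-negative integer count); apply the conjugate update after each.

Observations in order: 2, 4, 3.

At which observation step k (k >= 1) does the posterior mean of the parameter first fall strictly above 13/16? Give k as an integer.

k = 2

obs 1: x=2 → posterior Gamma(5, 8)
obs 2: x=4 → posterior Gamma(9, 9)
obs 3: x=3 → posterior Gamma(12, 10)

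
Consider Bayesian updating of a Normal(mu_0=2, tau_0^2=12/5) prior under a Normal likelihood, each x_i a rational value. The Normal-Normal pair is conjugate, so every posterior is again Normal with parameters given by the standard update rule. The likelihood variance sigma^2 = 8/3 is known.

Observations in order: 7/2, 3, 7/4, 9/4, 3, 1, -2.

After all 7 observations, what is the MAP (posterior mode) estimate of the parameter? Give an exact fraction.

265/146

obs 1: x=7/2 → posterior Normal(103/38, 24/19)
obs 2: x=3 → posterior Normal(157/56, 6/7)
obs 3: x=7/4 → posterior Normal(377/148, 24/37)
obs 4: x=9/4 → posterior Normal(229/92, 12/23)
obs 5: x=3 → posterior Normal(283/110, 24/55)
obs 6: x=1 → posterior Normal(301/128, 3/8)
obs 7: x=-2 → posterior Normal(265/146, 24/73)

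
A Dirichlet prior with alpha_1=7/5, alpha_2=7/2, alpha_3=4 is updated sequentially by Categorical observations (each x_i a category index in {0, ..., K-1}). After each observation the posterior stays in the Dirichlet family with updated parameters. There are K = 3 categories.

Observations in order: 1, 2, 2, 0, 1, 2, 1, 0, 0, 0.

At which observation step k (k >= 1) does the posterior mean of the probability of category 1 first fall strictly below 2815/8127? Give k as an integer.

obs 1: x=1 → posterior Dirichlet(7/5, 9/2, 4)
obs 2: x=2 → posterior Dirichlet(7/5, 9/2, 5)
obs 3: x=2 → posterior Dirichlet(7/5, 9/2, 6)
obs 4: x=0 → posterior Dirichlet(12/5, 9/2, 6)
obs 5: x=1 → posterior Dirichlet(12/5, 11/2, 6)
obs 6: x=2 → posterior Dirichlet(12/5, 11/2, 7)
obs 7: x=1 → posterior Dirichlet(12/5, 13/2, 7)
obs 8: x=0 → posterior Dirichlet(17/5, 13/2, 7)
obs 9: x=0 → posterior Dirichlet(22/5, 13/2, 7)
obs 10: x=0 → posterior Dirichlet(27/5, 13/2, 7)

k = 10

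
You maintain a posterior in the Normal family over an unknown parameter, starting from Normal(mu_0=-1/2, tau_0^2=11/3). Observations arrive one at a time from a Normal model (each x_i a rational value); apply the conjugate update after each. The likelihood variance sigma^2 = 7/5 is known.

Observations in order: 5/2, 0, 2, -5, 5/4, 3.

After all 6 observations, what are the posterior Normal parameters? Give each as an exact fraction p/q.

mu_0=29/52, tau_0^2=77/351

obs 1: x=5/2 → posterior Normal(127/76, 77/76)
obs 2: x=0 → posterior Normal(127/131, 77/131)
obs 3: x=2 → posterior Normal(79/62, 77/186)
obs 4: x=-5 → posterior Normal(-38/241, 77/241)
obs 5: x=5/4 → posterior Normal(123/1184, 77/296)
obs 6: x=3 → posterior Normal(29/52, 77/351)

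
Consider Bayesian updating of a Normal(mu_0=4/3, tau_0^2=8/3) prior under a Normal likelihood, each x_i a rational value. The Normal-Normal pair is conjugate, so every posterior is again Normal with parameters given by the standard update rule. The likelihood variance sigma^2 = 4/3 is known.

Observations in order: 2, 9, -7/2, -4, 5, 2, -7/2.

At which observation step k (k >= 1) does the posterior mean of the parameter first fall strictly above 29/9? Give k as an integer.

k = 2

obs 1: x=2 → posterior Normal(16/9, 8/9)
obs 2: x=9 → posterior Normal(14/3, 8/15)
obs 3: x=-7/2 → posterior Normal(7/3, 8/21)
obs 4: x=-4 → posterior Normal(25/27, 8/27)
obs 5: x=5 → posterior Normal(5/3, 8/33)
obs 6: x=2 → posterior Normal(67/39, 8/39)
obs 7: x=-7/2 → posterior Normal(46/45, 8/45)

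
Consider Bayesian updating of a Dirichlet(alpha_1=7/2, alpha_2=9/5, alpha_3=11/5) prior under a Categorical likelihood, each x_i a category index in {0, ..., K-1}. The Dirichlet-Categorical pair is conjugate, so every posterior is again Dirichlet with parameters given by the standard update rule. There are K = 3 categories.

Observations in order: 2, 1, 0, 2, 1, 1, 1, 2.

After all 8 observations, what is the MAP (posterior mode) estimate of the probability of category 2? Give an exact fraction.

obs 1: x=2 → posterior Dirichlet(7/2, 9/5, 16/5)
obs 2: x=1 → posterior Dirichlet(7/2, 14/5, 16/5)
obs 3: x=0 → posterior Dirichlet(9/2, 14/5, 16/5)
obs 4: x=2 → posterior Dirichlet(9/2, 14/5, 21/5)
obs 5: x=1 → posterior Dirichlet(9/2, 19/5, 21/5)
obs 6: x=1 → posterior Dirichlet(9/2, 24/5, 21/5)
obs 7: x=1 → posterior Dirichlet(9/2, 29/5, 21/5)
obs 8: x=2 → posterior Dirichlet(9/2, 29/5, 26/5)

42/125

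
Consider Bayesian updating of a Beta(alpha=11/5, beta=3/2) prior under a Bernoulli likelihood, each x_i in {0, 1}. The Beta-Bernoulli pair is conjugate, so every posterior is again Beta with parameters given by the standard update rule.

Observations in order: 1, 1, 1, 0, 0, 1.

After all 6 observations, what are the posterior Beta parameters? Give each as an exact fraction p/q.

obs 1: x=1 → posterior Beta(16/5, 3/2)
obs 2: x=1 → posterior Beta(21/5, 3/2)
obs 3: x=1 → posterior Beta(26/5, 3/2)
obs 4: x=0 → posterior Beta(26/5, 5/2)
obs 5: x=0 → posterior Beta(26/5, 7/2)
obs 6: x=1 → posterior Beta(31/5, 7/2)

alpha=31/5, beta=7/2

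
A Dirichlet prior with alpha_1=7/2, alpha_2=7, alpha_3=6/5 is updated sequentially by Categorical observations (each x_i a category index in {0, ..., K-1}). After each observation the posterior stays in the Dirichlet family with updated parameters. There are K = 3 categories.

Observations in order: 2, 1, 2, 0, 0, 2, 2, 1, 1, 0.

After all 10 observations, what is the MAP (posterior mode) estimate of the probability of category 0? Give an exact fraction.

5/17

obs 1: x=2 → posterior Dirichlet(7/2, 7, 11/5)
obs 2: x=1 → posterior Dirichlet(7/2, 8, 11/5)
obs 3: x=2 → posterior Dirichlet(7/2, 8, 16/5)
obs 4: x=0 → posterior Dirichlet(9/2, 8, 16/5)
obs 5: x=0 → posterior Dirichlet(11/2, 8, 16/5)
obs 6: x=2 → posterior Dirichlet(11/2, 8, 21/5)
obs 7: x=2 → posterior Dirichlet(11/2, 8, 26/5)
obs 8: x=1 → posterior Dirichlet(11/2, 9, 26/5)
obs 9: x=1 → posterior Dirichlet(11/2, 10, 26/5)
obs 10: x=0 → posterior Dirichlet(13/2, 10, 26/5)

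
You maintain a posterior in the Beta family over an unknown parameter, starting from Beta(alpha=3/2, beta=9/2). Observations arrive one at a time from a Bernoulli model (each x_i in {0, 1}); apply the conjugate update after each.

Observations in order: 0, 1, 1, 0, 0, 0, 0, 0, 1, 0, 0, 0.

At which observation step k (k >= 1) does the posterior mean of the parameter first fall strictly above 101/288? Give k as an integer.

obs 1: x=0 → posterior Beta(3/2, 11/2)
obs 2: x=1 → posterior Beta(5/2, 11/2)
obs 3: x=1 → posterior Beta(7/2, 11/2)
obs 4: x=0 → posterior Beta(7/2, 13/2)
obs 5: x=0 → posterior Beta(7/2, 15/2)
obs 6: x=0 → posterior Beta(7/2, 17/2)
obs 7: x=0 → posterior Beta(7/2, 19/2)
obs 8: x=0 → posterior Beta(7/2, 21/2)
obs 9: x=1 → posterior Beta(9/2, 21/2)
obs 10: x=0 → posterior Beta(9/2, 23/2)
obs 11: x=0 → posterior Beta(9/2, 25/2)
obs 12: x=0 → posterior Beta(9/2, 27/2)

k = 3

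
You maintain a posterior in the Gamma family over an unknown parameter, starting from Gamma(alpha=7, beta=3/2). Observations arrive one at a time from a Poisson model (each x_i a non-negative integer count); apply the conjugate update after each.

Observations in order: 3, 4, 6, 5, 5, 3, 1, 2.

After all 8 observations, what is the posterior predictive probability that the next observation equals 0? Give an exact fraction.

10842505080063916320800450434338728415281531281/398010574215107679422058885600836061208944572721

obs 1: x=3 → posterior Gamma(10, 5/2)
obs 2: x=4 → posterior Gamma(14, 7/2)
obs 3: x=6 → posterior Gamma(20, 9/2)
obs 4: x=5 → posterior Gamma(25, 11/2)
obs 5: x=5 → posterior Gamma(30, 13/2)
obs 6: x=3 → posterior Gamma(33, 15/2)
obs 7: x=1 → posterior Gamma(34, 17/2)
obs 8: x=2 → posterior Gamma(36, 19/2)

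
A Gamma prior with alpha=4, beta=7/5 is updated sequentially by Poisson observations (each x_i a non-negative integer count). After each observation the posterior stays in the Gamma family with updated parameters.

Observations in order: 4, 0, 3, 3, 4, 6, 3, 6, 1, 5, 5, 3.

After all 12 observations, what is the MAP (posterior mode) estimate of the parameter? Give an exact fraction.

obs 1: x=4 → posterior Gamma(8, 12/5)
obs 2: x=0 → posterior Gamma(8, 17/5)
obs 3: x=3 → posterior Gamma(11, 22/5)
obs 4: x=3 → posterior Gamma(14, 27/5)
obs 5: x=4 → posterior Gamma(18, 32/5)
obs 6: x=6 → posterior Gamma(24, 37/5)
obs 7: x=3 → posterior Gamma(27, 42/5)
obs 8: x=6 → posterior Gamma(33, 47/5)
obs 9: x=1 → posterior Gamma(34, 52/5)
obs 10: x=5 → posterior Gamma(39, 57/5)
obs 11: x=5 → posterior Gamma(44, 62/5)
obs 12: x=3 → posterior Gamma(47, 67/5)

230/67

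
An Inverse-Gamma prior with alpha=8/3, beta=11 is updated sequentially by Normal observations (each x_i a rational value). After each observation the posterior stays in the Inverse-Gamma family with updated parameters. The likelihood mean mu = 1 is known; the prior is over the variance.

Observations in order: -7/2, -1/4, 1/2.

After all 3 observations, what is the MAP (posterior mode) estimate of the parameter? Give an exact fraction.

obs 1: x=-7/2 → posterior Inverse-Gamma(19/6, 169/8)
obs 2: x=-1/4 → posterior Inverse-Gamma(11/3, 701/32)
obs 3: x=1/2 → posterior Inverse-Gamma(25/6, 705/32)

2115/496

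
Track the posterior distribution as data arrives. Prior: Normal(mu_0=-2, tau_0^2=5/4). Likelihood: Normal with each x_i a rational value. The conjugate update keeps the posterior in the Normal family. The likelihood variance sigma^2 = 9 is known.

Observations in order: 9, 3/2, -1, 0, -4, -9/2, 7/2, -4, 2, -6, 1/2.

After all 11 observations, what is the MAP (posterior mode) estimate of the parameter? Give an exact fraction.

-87/91

obs 1: x=9 → posterior Normal(-27/41, 45/41)
obs 2: x=3/2 → posterior Normal(-39/92, 45/46)
obs 3: x=-1 → posterior Normal(-49/102, 15/17)
obs 4: x=0 → posterior Normal(-7/16, 45/56)
obs 5: x=-4 → posterior Normal(-89/122, 45/61)
obs 6: x=-9/2 → posterior Normal(-67/66, 15/22)
obs 7: x=7/2 → posterior Normal(-99/142, 45/71)
obs 8: x=-4 → posterior Normal(-139/152, 45/76)
obs 9: x=2 → posterior Normal(-119/162, 5/9)
obs 10: x=-6 → posterior Normal(-179/172, 45/86)
obs 11: x=1/2 → posterior Normal(-87/91, 45/91)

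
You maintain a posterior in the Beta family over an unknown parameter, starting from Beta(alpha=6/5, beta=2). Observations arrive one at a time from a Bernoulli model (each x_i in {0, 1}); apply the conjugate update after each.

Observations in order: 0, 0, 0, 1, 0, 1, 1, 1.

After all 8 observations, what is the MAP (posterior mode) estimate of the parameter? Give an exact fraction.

obs 1: x=0 → posterior Beta(6/5, 3)
obs 2: x=0 → posterior Beta(6/5, 4)
obs 3: x=0 → posterior Beta(6/5, 5)
obs 4: x=1 → posterior Beta(11/5, 5)
obs 5: x=0 → posterior Beta(11/5, 6)
obs 6: x=1 → posterior Beta(16/5, 6)
obs 7: x=1 → posterior Beta(21/5, 6)
obs 8: x=1 → posterior Beta(26/5, 6)

21/46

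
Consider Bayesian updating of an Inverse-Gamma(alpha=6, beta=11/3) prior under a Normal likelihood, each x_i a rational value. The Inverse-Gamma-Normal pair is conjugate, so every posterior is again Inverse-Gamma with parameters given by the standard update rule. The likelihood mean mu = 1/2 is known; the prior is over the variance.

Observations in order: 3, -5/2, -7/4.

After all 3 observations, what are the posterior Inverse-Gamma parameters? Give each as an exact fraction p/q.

obs 1: x=3 → posterior Inverse-Gamma(13/2, 163/24)
obs 2: x=-5/2 → posterior Inverse-Gamma(7, 271/24)
obs 3: x=-7/4 → posterior Inverse-Gamma(15/2, 1327/96)

alpha=15/2, beta=1327/96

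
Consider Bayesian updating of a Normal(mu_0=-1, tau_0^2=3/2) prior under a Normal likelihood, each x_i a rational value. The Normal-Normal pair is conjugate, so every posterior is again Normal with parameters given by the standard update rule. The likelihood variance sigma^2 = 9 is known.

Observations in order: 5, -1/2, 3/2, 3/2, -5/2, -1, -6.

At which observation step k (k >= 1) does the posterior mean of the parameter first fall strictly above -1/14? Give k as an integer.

obs 1: x=5 → posterior Normal(-1/7, 9/7)
obs 2: x=-1/2 → posterior Normal(-3/16, 9/8)
obs 3: x=3/2 → posterior Normal(0, 1)
obs 4: x=3/2 → posterior Normal(3/20, 9/10)
obs 5: x=-5/2 → posterior Normal(-1/11, 9/11)
obs 6: x=-1 → posterior Normal(-1/6, 3/4)
obs 7: x=-6 → posterior Normal(-8/13, 9/13)

k = 3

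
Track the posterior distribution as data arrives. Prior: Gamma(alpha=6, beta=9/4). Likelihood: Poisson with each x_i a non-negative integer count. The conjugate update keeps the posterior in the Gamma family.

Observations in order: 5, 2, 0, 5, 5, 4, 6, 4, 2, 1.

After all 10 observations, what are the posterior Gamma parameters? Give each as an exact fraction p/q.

obs 1: x=5 → posterior Gamma(11, 13/4)
obs 2: x=2 → posterior Gamma(13, 17/4)
obs 3: x=0 → posterior Gamma(13, 21/4)
obs 4: x=5 → posterior Gamma(18, 25/4)
obs 5: x=5 → posterior Gamma(23, 29/4)
obs 6: x=4 → posterior Gamma(27, 33/4)
obs 7: x=6 → posterior Gamma(33, 37/4)
obs 8: x=4 → posterior Gamma(37, 41/4)
obs 9: x=2 → posterior Gamma(39, 45/4)
obs 10: x=1 → posterior Gamma(40, 49/4)

alpha=40, beta=49/4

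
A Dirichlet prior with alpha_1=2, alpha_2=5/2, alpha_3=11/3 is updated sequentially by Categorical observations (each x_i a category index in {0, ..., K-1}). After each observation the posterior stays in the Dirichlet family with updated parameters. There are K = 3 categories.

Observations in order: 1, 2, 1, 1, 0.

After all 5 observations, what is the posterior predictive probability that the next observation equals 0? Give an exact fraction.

obs 1: x=1 → posterior Dirichlet(2, 7/2, 11/3)
obs 2: x=2 → posterior Dirichlet(2, 7/2, 14/3)
obs 3: x=1 → posterior Dirichlet(2, 9/2, 14/3)
obs 4: x=1 → posterior Dirichlet(2, 11/2, 14/3)
obs 5: x=0 → posterior Dirichlet(3, 11/2, 14/3)

18/79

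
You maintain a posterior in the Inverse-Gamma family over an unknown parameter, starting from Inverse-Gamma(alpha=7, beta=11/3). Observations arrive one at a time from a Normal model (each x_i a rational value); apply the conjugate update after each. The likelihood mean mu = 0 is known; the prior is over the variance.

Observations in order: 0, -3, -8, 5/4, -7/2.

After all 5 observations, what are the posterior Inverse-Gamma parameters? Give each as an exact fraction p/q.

alpha=19/2, beta=4519/96

obs 1: x=0 → posterior Inverse-Gamma(15/2, 11/3)
obs 2: x=-3 → posterior Inverse-Gamma(8, 49/6)
obs 3: x=-8 → posterior Inverse-Gamma(17/2, 241/6)
obs 4: x=5/4 → posterior Inverse-Gamma(9, 3931/96)
obs 5: x=-7/2 → posterior Inverse-Gamma(19/2, 4519/96)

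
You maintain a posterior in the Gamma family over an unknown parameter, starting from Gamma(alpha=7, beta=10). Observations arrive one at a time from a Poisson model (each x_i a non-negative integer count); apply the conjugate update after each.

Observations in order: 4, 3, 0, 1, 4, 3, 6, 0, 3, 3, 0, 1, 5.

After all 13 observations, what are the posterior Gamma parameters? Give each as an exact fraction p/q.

obs 1: x=4 → posterior Gamma(11, 11)
obs 2: x=3 → posterior Gamma(14, 12)
obs 3: x=0 → posterior Gamma(14, 13)
obs 4: x=1 → posterior Gamma(15, 14)
obs 5: x=4 → posterior Gamma(19, 15)
obs 6: x=3 → posterior Gamma(22, 16)
obs 7: x=6 → posterior Gamma(28, 17)
obs 8: x=0 → posterior Gamma(28, 18)
obs 9: x=3 → posterior Gamma(31, 19)
obs 10: x=3 → posterior Gamma(34, 20)
obs 11: x=0 → posterior Gamma(34, 21)
obs 12: x=1 → posterior Gamma(35, 22)
obs 13: x=5 → posterior Gamma(40, 23)

alpha=40, beta=23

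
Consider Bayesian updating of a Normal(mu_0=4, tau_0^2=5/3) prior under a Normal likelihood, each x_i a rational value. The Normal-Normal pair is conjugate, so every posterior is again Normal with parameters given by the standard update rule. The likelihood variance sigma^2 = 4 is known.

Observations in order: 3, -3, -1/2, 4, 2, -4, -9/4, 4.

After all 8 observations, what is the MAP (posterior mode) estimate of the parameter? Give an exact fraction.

obs 1: x=3 → posterior Normal(63/17, 20/17)
obs 2: x=-3 → posterior Normal(24/11, 10/11)
obs 3: x=-1/2 → posterior Normal(91/54, 20/27)
obs 4: x=4 → posterior Normal(131/64, 5/8)
obs 5: x=2 → posterior Normal(151/74, 20/37)
obs 6: x=-4 → posterior Normal(37/28, 10/21)
obs 7: x=-9/4 → posterior Normal(177/188, 20/47)
obs 8: x=4 → posterior Normal(257/208, 5/13)

257/208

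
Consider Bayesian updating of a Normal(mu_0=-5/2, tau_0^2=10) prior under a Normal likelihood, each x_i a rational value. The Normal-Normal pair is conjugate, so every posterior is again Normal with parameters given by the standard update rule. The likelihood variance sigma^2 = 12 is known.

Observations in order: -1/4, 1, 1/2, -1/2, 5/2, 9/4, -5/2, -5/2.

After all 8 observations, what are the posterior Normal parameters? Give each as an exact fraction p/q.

obs 1: x=-1/4 → posterior Normal(-65/44, 60/11)
obs 2: x=1 → posterior Normal(-45/64, 15/4)
obs 3: x=1/2 → posterior Normal(-5/12, 20/7)
obs 4: x=-1/2 → posterior Normal(-45/104, 30/13)
obs 5: x=5/2 → posterior Normal(5/124, 60/31)
obs 6: x=9/4 → posterior Normal(25/72, 5/3)
obs 7: x=-5/2 → posterior Normal(0, 60/41)
obs 8: x=-5/2 → posterior Normal(-25/92, 30/23)

mu_0=-25/92, tau_0^2=30/23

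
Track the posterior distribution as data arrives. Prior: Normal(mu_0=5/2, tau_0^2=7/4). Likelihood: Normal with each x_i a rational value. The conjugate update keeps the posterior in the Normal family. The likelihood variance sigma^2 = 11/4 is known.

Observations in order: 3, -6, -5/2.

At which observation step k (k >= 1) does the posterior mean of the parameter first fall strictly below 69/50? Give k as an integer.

obs 1: x=3 → posterior Normal(97/36, 77/72)
obs 2: x=-6 → posterior Normal(13/50, 77/100)
obs 3: x=-5/2 → posterior Normal(-11/32, 77/128)

k = 2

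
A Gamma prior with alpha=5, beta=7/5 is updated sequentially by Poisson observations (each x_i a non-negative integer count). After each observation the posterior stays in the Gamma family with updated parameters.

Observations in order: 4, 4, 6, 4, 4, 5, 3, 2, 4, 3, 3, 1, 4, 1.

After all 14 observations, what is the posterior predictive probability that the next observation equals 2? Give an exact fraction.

obs 1: x=4 → posterior Gamma(9, 12/5)
obs 2: x=4 → posterior Gamma(13, 17/5)
obs 3: x=6 → posterior Gamma(19, 22/5)
obs 4: x=4 → posterior Gamma(23, 27/5)
obs 5: x=4 → posterior Gamma(27, 32/5)
obs 6: x=5 → posterior Gamma(32, 37/5)
obs 7: x=3 → posterior Gamma(35, 42/5)
obs 8: x=2 → posterior Gamma(37, 47/5)
obs 9: x=4 → posterior Gamma(41, 52/5)
obs 10: x=3 → posterior Gamma(44, 57/5)
obs 11: x=3 → posterior Gamma(47, 62/5)
obs 12: x=1 → posterior Gamma(48, 67/5)
obs 13: x=4 → posterior Gamma(52, 72/5)
obs 14: x=1 → posterior Gamma(53, 77/5)

344816529586756752816428539106792739604205131529526228463913349977397154203967758065643389854410209400675/1818703410080772592564298297379866237394896726486739412262353815684225865683977773913488296680185887981568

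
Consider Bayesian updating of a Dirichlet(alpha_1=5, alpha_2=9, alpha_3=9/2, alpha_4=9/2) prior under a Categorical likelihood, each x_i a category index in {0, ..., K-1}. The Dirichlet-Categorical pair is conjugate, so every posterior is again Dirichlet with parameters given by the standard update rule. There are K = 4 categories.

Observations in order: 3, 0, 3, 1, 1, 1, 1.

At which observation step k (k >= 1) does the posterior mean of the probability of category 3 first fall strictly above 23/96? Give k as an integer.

k = 3

obs 1: x=3 → posterior Dirichlet(5, 9, 9/2, 11/2)
obs 2: x=0 → posterior Dirichlet(6, 9, 9/2, 11/2)
obs 3: x=3 → posterior Dirichlet(6, 9, 9/2, 13/2)
obs 4: x=1 → posterior Dirichlet(6, 10, 9/2, 13/2)
obs 5: x=1 → posterior Dirichlet(6, 11, 9/2, 13/2)
obs 6: x=1 → posterior Dirichlet(6, 12, 9/2, 13/2)
obs 7: x=1 → posterior Dirichlet(6, 13, 9/2, 13/2)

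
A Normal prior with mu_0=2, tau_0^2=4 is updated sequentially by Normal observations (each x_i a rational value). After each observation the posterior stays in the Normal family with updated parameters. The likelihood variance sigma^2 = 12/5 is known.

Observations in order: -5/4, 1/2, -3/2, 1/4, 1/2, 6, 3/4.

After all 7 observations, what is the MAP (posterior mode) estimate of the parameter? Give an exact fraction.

obs 1: x=-5/4 → posterior Normal(-1/32, 3/2)
obs 2: x=1/2 → posterior Normal(9/52, 12/13)
obs 3: x=-3/2 → posterior Normal(-7/24, 2/3)
obs 4: x=1/4 → posterior Normal(-4/23, 12/23)
obs 5: x=1/2 → posterior Normal(-3/56, 3/7)
obs 6: x=6 → posterior Normal(19/22, 4/11)
obs 7: x=3/4 → posterior Normal(129/152, 6/19)

129/152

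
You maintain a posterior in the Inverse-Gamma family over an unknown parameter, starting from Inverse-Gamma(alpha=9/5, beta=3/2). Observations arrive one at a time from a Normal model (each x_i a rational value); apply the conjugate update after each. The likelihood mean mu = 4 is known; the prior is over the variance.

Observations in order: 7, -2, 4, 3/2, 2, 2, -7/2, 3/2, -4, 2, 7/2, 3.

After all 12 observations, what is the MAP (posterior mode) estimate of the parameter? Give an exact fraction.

485/44

obs 1: x=7 → posterior Inverse-Gamma(23/10, 6)
obs 2: x=-2 → posterior Inverse-Gamma(14/5, 24)
obs 3: x=4 → posterior Inverse-Gamma(33/10, 24)
obs 4: x=3/2 → posterior Inverse-Gamma(19/5, 217/8)
obs 5: x=2 → posterior Inverse-Gamma(43/10, 233/8)
obs 6: x=2 → posterior Inverse-Gamma(24/5, 249/8)
obs 7: x=-7/2 → posterior Inverse-Gamma(53/10, 237/4)
obs 8: x=3/2 → posterior Inverse-Gamma(29/5, 499/8)
obs 9: x=-4 → posterior Inverse-Gamma(63/10, 755/8)
obs 10: x=2 → posterior Inverse-Gamma(34/5, 771/8)
obs 11: x=7/2 → posterior Inverse-Gamma(73/10, 193/2)
obs 12: x=3 → posterior Inverse-Gamma(39/5, 97)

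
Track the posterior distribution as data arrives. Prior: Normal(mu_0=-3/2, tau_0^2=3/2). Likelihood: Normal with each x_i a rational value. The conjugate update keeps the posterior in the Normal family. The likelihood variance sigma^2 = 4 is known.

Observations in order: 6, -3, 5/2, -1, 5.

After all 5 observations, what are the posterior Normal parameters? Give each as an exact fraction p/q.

obs 1: x=6 → posterior Normal(6/11, 12/11)
obs 2: x=-3 → posterior Normal(-3/14, 6/7)
obs 3: x=5/2 → posterior Normal(9/34, 12/17)
obs 4: x=-1 → posterior Normal(3/40, 3/5)
obs 5: x=5 → posterior Normal(33/46, 12/23)

mu_0=33/46, tau_0^2=12/23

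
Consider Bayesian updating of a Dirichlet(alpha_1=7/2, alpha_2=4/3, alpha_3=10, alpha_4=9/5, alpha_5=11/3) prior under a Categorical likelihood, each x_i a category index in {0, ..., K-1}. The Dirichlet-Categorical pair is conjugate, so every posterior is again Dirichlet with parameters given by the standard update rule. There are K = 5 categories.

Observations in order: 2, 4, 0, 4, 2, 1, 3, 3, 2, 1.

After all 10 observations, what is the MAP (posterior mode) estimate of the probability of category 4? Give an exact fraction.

140/759

obs 1: x=2 → posterior Dirichlet(7/2, 4/3, 11, 9/5, 11/3)
obs 2: x=4 → posterior Dirichlet(7/2, 4/3, 11, 9/5, 14/3)
obs 3: x=0 → posterior Dirichlet(9/2, 4/3, 11, 9/5, 14/3)
obs 4: x=4 → posterior Dirichlet(9/2, 4/3, 11, 9/5, 17/3)
obs 5: x=2 → posterior Dirichlet(9/2, 4/3, 12, 9/5, 17/3)
obs 6: x=1 → posterior Dirichlet(9/2, 7/3, 12, 9/5, 17/3)
obs 7: x=3 → posterior Dirichlet(9/2, 7/3, 12, 14/5, 17/3)
obs 8: x=3 → posterior Dirichlet(9/2, 7/3, 12, 19/5, 17/3)
obs 9: x=2 → posterior Dirichlet(9/2, 7/3, 13, 19/5, 17/3)
obs 10: x=1 → posterior Dirichlet(9/2, 10/3, 13, 19/5, 17/3)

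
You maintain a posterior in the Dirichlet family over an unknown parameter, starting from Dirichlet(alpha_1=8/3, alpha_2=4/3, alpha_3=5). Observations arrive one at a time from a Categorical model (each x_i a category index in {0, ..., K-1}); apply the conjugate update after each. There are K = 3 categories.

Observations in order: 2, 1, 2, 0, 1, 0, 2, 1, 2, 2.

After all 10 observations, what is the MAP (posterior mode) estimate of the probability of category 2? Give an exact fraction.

9/16

obs 1: x=2 → posterior Dirichlet(8/3, 4/3, 6)
obs 2: x=1 → posterior Dirichlet(8/3, 7/3, 6)
obs 3: x=2 → posterior Dirichlet(8/3, 7/3, 7)
obs 4: x=0 → posterior Dirichlet(11/3, 7/3, 7)
obs 5: x=1 → posterior Dirichlet(11/3, 10/3, 7)
obs 6: x=0 → posterior Dirichlet(14/3, 10/3, 7)
obs 7: x=2 → posterior Dirichlet(14/3, 10/3, 8)
obs 8: x=1 → posterior Dirichlet(14/3, 13/3, 8)
obs 9: x=2 → posterior Dirichlet(14/3, 13/3, 9)
obs 10: x=2 → posterior Dirichlet(14/3, 13/3, 10)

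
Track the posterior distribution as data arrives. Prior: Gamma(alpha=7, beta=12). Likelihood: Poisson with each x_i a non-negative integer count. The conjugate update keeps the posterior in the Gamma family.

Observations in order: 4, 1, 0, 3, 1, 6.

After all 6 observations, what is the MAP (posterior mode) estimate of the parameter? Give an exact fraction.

obs 1: x=4 → posterior Gamma(11, 13)
obs 2: x=1 → posterior Gamma(12, 14)
obs 3: x=0 → posterior Gamma(12, 15)
obs 4: x=3 → posterior Gamma(15, 16)
obs 5: x=1 → posterior Gamma(16, 17)
obs 6: x=6 → posterior Gamma(22, 18)

7/6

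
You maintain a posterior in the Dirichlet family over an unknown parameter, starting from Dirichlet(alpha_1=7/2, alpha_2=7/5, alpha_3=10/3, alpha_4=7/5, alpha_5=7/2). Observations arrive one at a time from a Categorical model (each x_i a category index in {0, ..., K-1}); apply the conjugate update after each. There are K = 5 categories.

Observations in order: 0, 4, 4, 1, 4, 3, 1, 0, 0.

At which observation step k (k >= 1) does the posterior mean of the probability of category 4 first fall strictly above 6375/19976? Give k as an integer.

obs 1: x=0 → posterior Dirichlet(9/2, 7/5, 10/3, 7/5, 7/2)
obs 2: x=4 → posterior Dirichlet(9/2, 7/5, 10/3, 7/5, 9/2)
obs 3: x=4 → posterior Dirichlet(9/2, 7/5, 10/3, 7/5, 11/2)
obs 4: x=1 → posterior Dirichlet(9/2, 12/5, 10/3, 7/5, 11/2)
obs 5: x=4 → posterior Dirichlet(9/2, 12/5, 10/3, 7/5, 13/2)
obs 6: x=3 → posterior Dirichlet(9/2, 12/5, 10/3, 12/5, 13/2)
obs 7: x=1 → posterior Dirichlet(9/2, 17/5, 10/3, 12/5, 13/2)
obs 8: x=0 → posterior Dirichlet(11/2, 17/5, 10/3, 12/5, 13/2)
obs 9: x=0 → posterior Dirichlet(13/2, 17/5, 10/3, 12/5, 13/2)

k = 3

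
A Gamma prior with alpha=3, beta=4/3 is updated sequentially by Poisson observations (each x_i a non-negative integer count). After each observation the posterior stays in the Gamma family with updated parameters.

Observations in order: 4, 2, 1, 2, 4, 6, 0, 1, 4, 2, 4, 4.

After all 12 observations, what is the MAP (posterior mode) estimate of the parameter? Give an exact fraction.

27/10

obs 1: x=4 → posterior Gamma(7, 7/3)
obs 2: x=2 → posterior Gamma(9, 10/3)
obs 3: x=1 → posterior Gamma(10, 13/3)
obs 4: x=2 → posterior Gamma(12, 16/3)
obs 5: x=4 → posterior Gamma(16, 19/3)
obs 6: x=6 → posterior Gamma(22, 22/3)
obs 7: x=0 → posterior Gamma(22, 25/3)
obs 8: x=1 → posterior Gamma(23, 28/3)
obs 9: x=4 → posterior Gamma(27, 31/3)
obs 10: x=2 → posterior Gamma(29, 34/3)
obs 11: x=4 → posterior Gamma(33, 37/3)
obs 12: x=4 → posterior Gamma(37, 40/3)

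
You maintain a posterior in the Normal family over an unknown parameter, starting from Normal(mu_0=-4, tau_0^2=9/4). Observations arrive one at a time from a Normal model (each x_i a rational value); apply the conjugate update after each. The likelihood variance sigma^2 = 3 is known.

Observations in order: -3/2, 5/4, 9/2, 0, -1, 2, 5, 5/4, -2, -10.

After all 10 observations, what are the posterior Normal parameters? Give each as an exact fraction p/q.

mu_0=-35/68, tau_0^2=9/34

obs 1: x=-3/2 → posterior Normal(-41/14, 9/7)
obs 2: x=5/4 → posterior Normal(-67/40, 9/10)
obs 3: x=9/2 → posterior Normal(-1/4, 9/13)
obs 4: x=0 → posterior Normal(-13/64, 9/16)
obs 5: x=-1 → posterior Normal(-25/76, 9/19)
obs 6: x=2 → posterior Normal(-1/88, 9/22)
obs 7: x=5 → posterior Normal(59/100, 9/25)
obs 8: x=5/4 → posterior Normal(37/56, 9/28)
obs 9: x=-2 → posterior Normal(25/62, 9/31)
obs 10: x=-10 → posterior Normal(-35/68, 9/34)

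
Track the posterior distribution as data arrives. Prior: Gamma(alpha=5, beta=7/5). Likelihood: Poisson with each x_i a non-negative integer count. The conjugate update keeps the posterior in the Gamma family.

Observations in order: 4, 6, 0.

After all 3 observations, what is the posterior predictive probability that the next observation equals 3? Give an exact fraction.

obs 1: x=4 → posterior Gamma(9, 12/5)
obs 2: x=6 → posterior Gamma(15, 17/5)
obs 3: x=0 → posterior Gamma(15, 22/5)

11634805781310024417280000/58149737003040059690390169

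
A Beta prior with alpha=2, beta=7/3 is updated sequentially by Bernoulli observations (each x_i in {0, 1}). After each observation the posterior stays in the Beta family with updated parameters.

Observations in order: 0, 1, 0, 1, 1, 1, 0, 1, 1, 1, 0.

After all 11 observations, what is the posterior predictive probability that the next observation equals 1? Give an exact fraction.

obs 1: x=0 → posterior Beta(2, 10/3)
obs 2: x=1 → posterior Beta(3, 10/3)
obs 3: x=0 → posterior Beta(3, 13/3)
obs 4: x=1 → posterior Beta(4, 13/3)
obs 5: x=1 → posterior Beta(5, 13/3)
obs 6: x=1 → posterior Beta(6, 13/3)
obs 7: x=0 → posterior Beta(6, 16/3)
obs 8: x=1 → posterior Beta(7, 16/3)
obs 9: x=1 → posterior Beta(8, 16/3)
obs 10: x=1 → posterior Beta(9, 16/3)
obs 11: x=0 → posterior Beta(9, 19/3)

27/46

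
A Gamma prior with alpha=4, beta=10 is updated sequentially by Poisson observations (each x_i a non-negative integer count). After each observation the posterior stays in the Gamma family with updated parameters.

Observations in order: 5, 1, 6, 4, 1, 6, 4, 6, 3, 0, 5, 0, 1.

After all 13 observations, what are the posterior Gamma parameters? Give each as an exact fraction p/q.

alpha=46, beta=23

obs 1: x=5 → posterior Gamma(9, 11)
obs 2: x=1 → posterior Gamma(10, 12)
obs 3: x=6 → posterior Gamma(16, 13)
obs 4: x=4 → posterior Gamma(20, 14)
obs 5: x=1 → posterior Gamma(21, 15)
obs 6: x=6 → posterior Gamma(27, 16)
obs 7: x=4 → posterior Gamma(31, 17)
obs 8: x=6 → posterior Gamma(37, 18)
obs 9: x=3 → posterior Gamma(40, 19)
obs 10: x=0 → posterior Gamma(40, 20)
obs 11: x=5 → posterior Gamma(45, 21)
obs 12: x=0 → posterior Gamma(45, 22)
obs 13: x=1 → posterior Gamma(46, 23)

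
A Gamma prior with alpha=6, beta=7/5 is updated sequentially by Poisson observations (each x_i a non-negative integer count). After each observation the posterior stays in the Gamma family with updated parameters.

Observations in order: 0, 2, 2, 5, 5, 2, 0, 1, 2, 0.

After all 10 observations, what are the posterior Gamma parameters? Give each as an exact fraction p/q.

obs 1: x=0 → posterior Gamma(6, 12/5)
obs 2: x=2 → posterior Gamma(8, 17/5)
obs 3: x=2 → posterior Gamma(10, 22/5)
obs 4: x=5 → posterior Gamma(15, 27/5)
obs 5: x=5 → posterior Gamma(20, 32/5)
obs 6: x=2 → posterior Gamma(22, 37/5)
obs 7: x=0 → posterior Gamma(22, 42/5)
obs 8: x=1 → posterior Gamma(23, 47/5)
obs 9: x=2 → posterior Gamma(25, 52/5)
obs 10: x=0 → posterior Gamma(25, 57/5)

alpha=25, beta=57/5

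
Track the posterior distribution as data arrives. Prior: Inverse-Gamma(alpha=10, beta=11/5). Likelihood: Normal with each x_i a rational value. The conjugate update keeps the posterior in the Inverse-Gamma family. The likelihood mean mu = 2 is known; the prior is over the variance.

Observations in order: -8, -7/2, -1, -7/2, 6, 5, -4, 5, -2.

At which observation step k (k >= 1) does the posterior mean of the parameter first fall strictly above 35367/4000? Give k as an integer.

k = 7

obs 1: x=-8 → posterior Inverse-Gamma(21/2, 261/5)
obs 2: x=-7/2 → posterior Inverse-Gamma(11, 2693/40)
obs 3: x=-1 → posterior Inverse-Gamma(23/2, 2873/40)
obs 4: x=-7/2 → posterior Inverse-Gamma(12, 1739/20)
obs 5: x=6 → posterior Inverse-Gamma(25/2, 1899/20)
obs 6: x=5 → posterior Inverse-Gamma(13, 1989/20)
obs 7: x=-4 → posterior Inverse-Gamma(27/2, 2349/20)
obs 8: x=5 → posterior Inverse-Gamma(14, 2439/20)
obs 9: x=-2 → posterior Inverse-Gamma(29/2, 2599/20)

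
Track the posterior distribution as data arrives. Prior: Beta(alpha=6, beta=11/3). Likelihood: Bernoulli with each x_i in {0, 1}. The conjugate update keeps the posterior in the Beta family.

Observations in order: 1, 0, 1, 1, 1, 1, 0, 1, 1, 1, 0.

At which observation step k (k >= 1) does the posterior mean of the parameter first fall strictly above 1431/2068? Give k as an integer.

k = 6

obs 1: x=1 → posterior Beta(7, 11/3)
obs 2: x=0 → posterior Beta(7, 14/3)
obs 3: x=1 → posterior Beta(8, 14/3)
obs 4: x=1 → posterior Beta(9, 14/3)
obs 5: x=1 → posterior Beta(10, 14/3)
obs 6: x=1 → posterior Beta(11, 14/3)
obs 7: x=0 → posterior Beta(11, 17/3)
obs 8: x=1 → posterior Beta(12, 17/3)
obs 9: x=1 → posterior Beta(13, 17/3)
obs 10: x=1 → posterior Beta(14, 17/3)
obs 11: x=0 → posterior Beta(14, 20/3)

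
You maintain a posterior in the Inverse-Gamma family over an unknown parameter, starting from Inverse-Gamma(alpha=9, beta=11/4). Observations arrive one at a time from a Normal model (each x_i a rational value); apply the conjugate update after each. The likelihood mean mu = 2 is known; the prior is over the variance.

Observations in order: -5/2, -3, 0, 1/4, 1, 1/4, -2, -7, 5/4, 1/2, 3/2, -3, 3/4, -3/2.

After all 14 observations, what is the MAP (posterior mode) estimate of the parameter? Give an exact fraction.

803/136

obs 1: x=-5/2 → posterior Inverse-Gamma(19/2, 103/8)
obs 2: x=-3 → posterior Inverse-Gamma(10, 203/8)
obs 3: x=0 → posterior Inverse-Gamma(21/2, 219/8)
obs 4: x=1/4 → posterior Inverse-Gamma(11, 925/32)
obs 5: x=1 → posterior Inverse-Gamma(23/2, 941/32)
obs 6: x=1/4 → posterior Inverse-Gamma(12, 495/16)
obs 7: x=-2 → posterior Inverse-Gamma(25/2, 623/16)
obs 8: x=-7 → posterior Inverse-Gamma(13, 1271/16)
obs 9: x=5/4 → posterior Inverse-Gamma(27/2, 2551/32)
obs 10: x=1/2 → posterior Inverse-Gamma(14, 2587/32)
obs 11: x=3/2 → posterior Inverse-Gamma(29/2, 2591/32)
obs 12: x=-3 → posterior Inverse-Gamma(15, 2991/32)
obs 13: x=3/4 → posterior Inverse-Gamma(31/2, 377/4)
obs 14: x=-3/2 → posterior Inverse-Gamma(16, 803/8)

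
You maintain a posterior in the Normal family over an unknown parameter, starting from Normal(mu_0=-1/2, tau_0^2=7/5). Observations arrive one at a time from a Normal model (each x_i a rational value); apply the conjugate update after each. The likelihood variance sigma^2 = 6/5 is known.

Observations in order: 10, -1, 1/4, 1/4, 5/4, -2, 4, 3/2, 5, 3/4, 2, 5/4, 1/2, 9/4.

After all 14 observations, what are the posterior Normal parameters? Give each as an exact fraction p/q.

mu_0=179/104, tau_0^2=21/260

obs 1: x=10 → posterior Normal(67/13, 42/65)
obs 2: x=-1 → posterior Normal(3, 21/50)
obs 3: x=1/4 → posterior Normal(247/108, 14/45)
obs 4: x=1/4 → posterior Normal(127/68, 21/85)
obs 5: x=5/4 → posterior Normal(289/164, 42/205)
obs 6: x=-2 → posterior Normal(233/192, 7/40)
obs 7: x=4 → posterior Normal(69/44, 42/275)
obs 8: x=3/2 → posterior Normal(387/248, 21/155)
obs 9: x=5 → posterior Normal(527/276, 14/115)
obs 10: x=3/4 → posterior Normal(137/76, 21/190)
obs 11: x=2 → posterior Normal(151/83, 42/415)
obs 12: x=5/4 → posterior Normal(71/40, 7/75)
obs 13: x=1/2 → posterior Normal(653/388, 42/485)
obs 14: x=9/4 → posterior Normal(179/104, 21/260)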